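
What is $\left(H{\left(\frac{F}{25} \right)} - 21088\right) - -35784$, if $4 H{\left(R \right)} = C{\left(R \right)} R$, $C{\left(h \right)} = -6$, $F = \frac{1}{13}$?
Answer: $\frac{9552397}{650} \approx 14696.0$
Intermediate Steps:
$F = \frac{1}{13} \approx 0.076923$
$H{\left(R \right)} = - \frac{3 R}{2}$ ($H{\left(R \right)} = \frac{\left(-6\right) R}{4} = - \frac{3 R}{2}$)
$\left(H{\left(\frac{F}{25} \right)} - 21088\right) - -35784 = \left(- \frac{3 \frac{1}{13 \cdot 25}}{2} - 21088\right) - -35784 = \left(- \frac{3 \cdot \frac{1}{13} \cdot \frac{1}{25}}{2} - 21088\right) + 35784 = \left(\left(- \frac{3}{2}\right) \frac{1}{325} - 21088\right) + 35784 = \left(- \frac{3}{650} - 21088\right) + 35784 = - \frac{13707203}{650} + 35784 = \frac{9552397}{650}$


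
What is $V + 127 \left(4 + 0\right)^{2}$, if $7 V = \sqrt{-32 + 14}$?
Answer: $2032 + \frac{3 i \sqrt{2}}{7} \approx 2032.0 + 0.60609 i$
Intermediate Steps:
$V = \frac{3 i \sqrt{2}}{7}$ ($V = \frac{\sqrt{-32 + 14}}{7} = \frac{\sqrt{-18}}{7} = \frac{3 i \sqrt{2}}{7} \approx 0.60609 i$)
$V + 127 \left(4 + 0\right)^{2} = \frac{3 i \sqrt{2}}{7} + 127 \left(4 + 0\right)^{2} = \frac{3 i \sqrt{2}}{7} + 127 \cdot 4^{2} = \frac{3 i \sqrt{2}}{7} + 127 \cdot 16 = \frac{3 i \sqrt{2}}{7} + 2032 = 2032 + \frac{3 i \sqrt{2}}{7}$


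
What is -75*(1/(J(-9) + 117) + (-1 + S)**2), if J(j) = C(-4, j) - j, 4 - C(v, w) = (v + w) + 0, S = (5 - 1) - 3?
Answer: -75/143 ≈ -0.52448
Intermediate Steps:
S = 1 (S = 4 - 3 = 1)
C(v, w) = 4 - v - w (C(v, w) = 4 - ((v + w) + 0) = 4 - (v + w) = 4 + (-v - w) = 4 - v - w)
J(j) = 8 - 2*j (J(j) = (4 - 1*(-4) - j) - j = (4 + 4 - j) - j = (8 - j) - j = 8 - 2*j)
-75*(1/(J(-9) + 117) + (-1 + S)**2) = -75*(1/((8 - 2*(-9)) + 117) + (-1 + 1)**2) = -75*(1/((8 + 18) + 117) + 0**2) = -75*(1/(26 + 117) + 0) = -75*(1/143 + 0) = -75*1/143 = -75/143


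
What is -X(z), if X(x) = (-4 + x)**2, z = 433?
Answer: -184041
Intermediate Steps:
-X(z) = -(-4 + 433)**2 = -1*429**2 = -1*184041 = -184041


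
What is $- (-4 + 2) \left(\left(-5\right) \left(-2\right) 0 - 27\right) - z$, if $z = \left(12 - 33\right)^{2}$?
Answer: $-495$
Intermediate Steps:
$z = 441$ ($z = \left(12 - 33\right)^{2} = \left(-21\right)^{2} = 441$)
$- (-4 + 2) \left(\left(-5\right) \left(-2\right) 0 - 27\right) - z = - (-4 + 2) \left(\left(-5\right) \left(-2\right) 0 - 27\right) - 441 = \left(-1\right) \left(-2\right) \left(10 \cdot 0 - 27\right) - 441 = 2 \left(0 - 27\right) - 441 = 2 \left(-27\right) - 441 = -54 - 441 = -495$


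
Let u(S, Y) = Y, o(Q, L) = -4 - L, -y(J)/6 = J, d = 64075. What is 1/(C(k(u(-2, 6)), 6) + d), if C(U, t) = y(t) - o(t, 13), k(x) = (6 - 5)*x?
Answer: 1/64056 ≈ 1.5611e-5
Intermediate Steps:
y(J) = -6*J
k(x) = x (k(x) = 1*x = x)
C(U, t) = 17 - 6*t (C(U, t) = -6*t - (-4 - 1*13) = -6*t - (-4 - 13) = -6*t - 1*(-17) = -6*t + 17 = 17 - 6*t)
1/(C(k(u(-2, 6)), 6) + d) = 1/((17 - 6*6) + 64075) = 1/((17 - 36) + 64075) = 1/(-19 + 64075) = 1/64056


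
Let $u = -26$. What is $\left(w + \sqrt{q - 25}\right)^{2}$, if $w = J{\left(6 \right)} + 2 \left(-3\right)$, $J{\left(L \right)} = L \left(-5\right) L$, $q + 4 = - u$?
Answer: $\left(186 - i \sqrt{3}\right)^{2} \approx 34593.0 - 644.3 i$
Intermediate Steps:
$q = 22$ ($q = -4 - -26 = -4 + 26 = 22$)
$J{\left(L \right)} = - 5 L^{2}$ ($J{\left(L \right)} = - 5 L L = - 5 L^{2}$)
$w = -186$ ($w = - 5 \cdot 6^{2} + 2 \left(-3\right) = \left(-5\right) 36 - 6 = -180 - 6 = -186$)
$\left(w + \sqrt{q - 25}\right)^{2} = \left(-186 + \sqrt{22 - 25}\right)^{2} = \left(-186 + \sqrt{-3}\right)^{2} = \left(-186 + i \sqrt{3}\right)^{2}$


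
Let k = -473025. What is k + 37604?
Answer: -435421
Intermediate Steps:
k + 37604 = -473025 + 37604 = -435421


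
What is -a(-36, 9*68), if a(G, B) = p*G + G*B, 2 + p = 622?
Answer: 44352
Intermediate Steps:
p = 620 (p = -2 + 622 = 620)
a(G, B) = 620*G + B*G (a(G, B) = 620*G + G*B = 620*G + B*G)
-a(-36, 9*68) = -(-36)*(620 + 9*68) = -(-36)*(620 + 612) = -(-36)*1232 = -1*(-44352) = 44352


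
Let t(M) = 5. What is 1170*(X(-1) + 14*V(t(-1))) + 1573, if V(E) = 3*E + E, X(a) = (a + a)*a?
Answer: 331513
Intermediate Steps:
X(a) = 2*a² (X(a) = (2*a)*a = 2*a²)
V(E) = 4*E
1170*(X(-1) + 14*V(t(-1))) + 1573 = 1170*(2*(-1)² + 14*(4*5)) + 1573 = 1170*(2*1 + 14*20) + 1573 = 1170*(2 + 280) + 1573 = 1170*282 + 1573 = 329940 + 1573 = 331513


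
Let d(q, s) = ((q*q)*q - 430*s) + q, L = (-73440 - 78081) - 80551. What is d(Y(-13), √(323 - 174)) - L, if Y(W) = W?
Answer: 229862 - 430*√149 ≈ 2.2461e+5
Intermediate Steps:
L = -232072 (L = -151521 - 80551 = -232072)
d(q, s) = q + q³ - 430*s (d(q, s) = (q²*q - 430*s) + q = (q³ - 430*s) + q = q + q³ - 430*s)
d(Y(-13), √(323 - 174)) - L = (-13 + (-13)³ - 430*√(323 - 174)) - 1*(-232072) = (-13 - 2197 - 430*√149) + 232072 = (-2210 - 430*√149) + 232072 = 229862 - 430*√149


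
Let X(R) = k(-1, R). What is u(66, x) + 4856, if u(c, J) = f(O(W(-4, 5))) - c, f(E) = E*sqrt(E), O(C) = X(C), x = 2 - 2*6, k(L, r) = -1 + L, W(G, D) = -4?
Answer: 4790 - 2*I*sqrt(2) ≈ 4790.0 - 2.8284*I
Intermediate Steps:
x = -10 (x = 2 - 12 = -10)
X(R) = -2 (X(R) = -1 - 1 = -2)
O(C) = -2
f(E) = E**(3/2)
u(c, J) = -c - 2*I*sqrt(2) (u(c, J) = (-2)**(3/2) - c = -2*I*sqrt(2) - c = -c - 2*I*sqrt(2))
u(66, x) + 4856 = (-1*66 - 2*I*sqrt(2)) + 4856 = (-66 - 2*I*sqrt(2)) + 4856 = 4790 - 2*I*sqrt(2)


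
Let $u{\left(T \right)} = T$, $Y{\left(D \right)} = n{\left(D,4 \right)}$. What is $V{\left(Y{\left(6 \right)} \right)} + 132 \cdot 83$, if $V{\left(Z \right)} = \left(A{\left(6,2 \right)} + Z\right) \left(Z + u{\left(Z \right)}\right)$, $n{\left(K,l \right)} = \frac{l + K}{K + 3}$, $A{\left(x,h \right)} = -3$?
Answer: $\frac{887096}{81} \approx 10952.0$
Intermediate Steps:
$n{\left(K,l \right)} = \frac{K + l}{3 + K}$
$Y{\left(D \right)} = \frac{4 + D}{3 + D}$ ($Y{\left(D \right)} = \frac{D + 4}{3 + D} = \frac{4 + D}{3 + D}$)
$V{\left(Z \right)} = 2 Z \left(-3 + Z\right)$ ($V{\left(Z \right)} = \left(-3 + Z\right) \left(Z + Z\right) = \left(-3 + Z\right) 2 Z = 2 Z \left(-3 + Z\right)$)
$V{\left(Y{\left(6 \right)} \right)} + 132 \cdot 83 = 2 \frac{4 + 6}{3 + 6} \left(-3 + \frac{4 + 6}{3 + 6}\right) + 132 \cdot 83 = 2 \cdot \frac{1}{9} \cdot 10 \left(-3 + \frac{1}{9} \cdot 10\right) + 10956 = 2 \cdot \frac{10}{9} \left(-3 + \frac{10}{9}\right) + 10956 = 2 \cdot \frac{10}{9} \left(- \frac{17}{9}\right) + 10956 = - \frac{340}{81} + 10956 = \frac{887096}{81}$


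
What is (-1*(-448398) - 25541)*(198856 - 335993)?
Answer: -57989340409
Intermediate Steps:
(-1*(-448398) - 25541)*(198856 - 335993) = (448398 - 25541)*(-137137) = 422857*(-137137) = -57989340409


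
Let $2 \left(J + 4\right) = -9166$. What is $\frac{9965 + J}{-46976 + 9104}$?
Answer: $- \frac{2689}{18936} \approx -0.142$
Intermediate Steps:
$J = -4587$ ($J = -4 + \frac{1}{2} \left(-9166\right) = -4 - 4583 = -4587$)
$\frac{9965 + J}{-46976 + 9104} = \frac{9965 - 4587}{-46976 + 9104} = \frac{5378}{-37872} = 5378 \left(- \frac{1}{37872}\right) = - \frac{2689}{18936}$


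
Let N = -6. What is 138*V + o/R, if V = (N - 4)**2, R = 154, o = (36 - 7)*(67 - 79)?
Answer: 1062426/77 ≈ 13798.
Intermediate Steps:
o = -348 (o = 29*(-12) = -348)
V = 100 (V = (-6 - 4)**2 = (-10)**2 = 100)
138*V + o/R = 138*100 - 348/154 = 13800 - 348*1/154 = 13800 - 174/77 = 1062426/77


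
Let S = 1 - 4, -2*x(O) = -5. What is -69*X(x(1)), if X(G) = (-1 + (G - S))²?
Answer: -5589/4 ≈ -1397.3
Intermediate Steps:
x(O) = 5/2 (x(O) = -½*(-5) = 5/2)
S = -3
X(G) = (2 + G)² (X(G) = (-1 + (G - 1*(-3)))² = (-1 + (G + 3))² = (-1 + (3 + G))² = (2 + G)²)
-69*X(x(1)) = -69*(2 + 5/2)² = -69*(9/2)² = -69*81/4 = -5589/4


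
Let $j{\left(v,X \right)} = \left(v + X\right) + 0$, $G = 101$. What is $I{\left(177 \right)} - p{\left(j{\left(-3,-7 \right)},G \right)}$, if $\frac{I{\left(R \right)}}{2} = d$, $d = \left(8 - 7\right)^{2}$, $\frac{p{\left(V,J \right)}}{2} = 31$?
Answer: $-60$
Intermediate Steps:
$j{\left(v,X \right)} = X + v$ ($j{\left(v,X \right)} = \left(X + v\right) + 0 = X + v$)
$p{\left(V,J \right)} = 62$ ($p{\left(V,J \right)} = 2 \cdot 31 = 62$)
$d = 1$ ($d = 1^{2} = 1$)
$I{\left(R \right)} = 2$ ($I{\left(R \right)} = 2 \cdot 1 = 2$)
$I{\left(177 \right)} - p{\left(j{\left(-3,-7 \right)},G \right)} = 2 - 62 = -60$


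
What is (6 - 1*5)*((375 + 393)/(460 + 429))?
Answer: 768/889 ≈ 0.86389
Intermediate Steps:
(6 - 1*5)*((375 + 393)/(460 + 429)) = (6 - 5)*(768/889) = 1*(768*(1/889)) = 1*(768/889) = 768/889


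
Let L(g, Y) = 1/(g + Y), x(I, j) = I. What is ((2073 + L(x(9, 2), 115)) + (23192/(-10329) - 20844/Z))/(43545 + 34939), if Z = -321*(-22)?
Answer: 40483362377/1536550468464 ≈ 0.026347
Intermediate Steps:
L(g, Y) = 1/(Y + g)
Z = 7062
((2073 + L(x(9, 2), 115)) + (23192/(-10329) - 20844/Z))/(43545 + 34939) = ((2073 + 1/(115 + 9)) + (23192/(-10329) - 20844/7062))/(43545 + 34939) = ((2073 + 1/124) + (23192*(-1/10329) - 20844*1/7062))/78484 = ((2073 + 1/124) + (-23192/10329 - 3474/1177))*(1/78484) = (257053/124 - 5743630/1105203)*(1/78484) = (283383536639/137045172)*(1/78484) = 40483362377/1536550468464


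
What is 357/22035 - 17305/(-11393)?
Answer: 128460992/83681585 ≈ 1.5351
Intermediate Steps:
357/22035 - 17305/(-11393) = 357*(1/22035) - 17305*(-1/11393) = 119/7345 + 17305/11393 = 128460992/83681585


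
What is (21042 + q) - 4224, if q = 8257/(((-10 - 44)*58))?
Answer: 52665719/3132 ≈ 16815.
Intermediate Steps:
q = -8257/3132 (q = 8257/((-54*58)) = 8257/(-3132) = 8257*(-1/3132) = -8257/3132 ≈ -2.6363)
(21042 + q) - 4224 = (21042 - 8257/3132) - 4224 = 65895287/3132 - 4224 = 52665719/3132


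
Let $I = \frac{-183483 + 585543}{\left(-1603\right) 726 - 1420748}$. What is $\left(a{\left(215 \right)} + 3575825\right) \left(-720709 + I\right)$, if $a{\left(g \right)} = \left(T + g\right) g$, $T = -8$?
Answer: $- \frac{481682721629293430}{184609} \approx -2.6092 \cdot 10^{12}$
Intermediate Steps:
$I = - \frac{201030}{1292263}$ ($I = \frac{402060}{-1163778 - 1420748} = \frac{402060}{-2584526} = 402060 \left(- \frac{1}{2584526}\right) = - \frac{201030}{1292263} \approx -0.15556$)
$a{\left(g \right)} = g \left(-8 + g\right)$ ($a{\left(g \right)} = \left(-8 + g\right) g = g \left(-8 + g\right)$)
$\left(a{\left(215 \right)} + 3575825\right) \left(-720709 + I\right) = \left(215 \left(-8 + 215\right) + 3575825\right) \left(-720709 - \frac{201030}{1292263}\right) = \left(215 \cdot 207 + 3575825\right) \left(- \frac{931345775497}{1292263}\right) = \left(44505 + 3575825\right) \left(- \frac{931345775497}{1292263}\right) = 3620330 \left(- \frac{931345775497}{1292263}\right) = - \frac{481682721629293430}{184609}$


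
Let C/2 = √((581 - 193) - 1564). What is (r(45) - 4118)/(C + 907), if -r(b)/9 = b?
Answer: -4102361/827353 + 126644*I*√6/827353 ≈ -4.9584 + 0.37495*I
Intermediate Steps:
C = 28*I*√6 (C = 2*√((581 - 193) - 1564) = 2*√(388 - 1564) = 2*√(-1176) = 2*(14*I*√6) = 28*I*√6 ≈ 68.586*I)
r(b) = -9*b
(r(45) - 4118)/(C + 907) = (-9*45 - 4118)/(28*I*√6 + 907) = (-405 - 4118)/(907 + 28*I*√6) = -4523/(907 + 28*I*√6)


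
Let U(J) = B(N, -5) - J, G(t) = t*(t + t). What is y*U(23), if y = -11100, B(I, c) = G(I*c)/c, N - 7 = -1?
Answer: 4251300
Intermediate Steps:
G(t) = 2*t² (G(t) = t*(2*t) = 2*t²)
N = 6 (N = 7 - 1 = 6)
B(I, c) = 2*c*I² (B(I, c) = (2*(I*c)²)/c = (2*(I²*c²))/c = (2*I²*c²)/c = 2*c*I²)
U(J) = -360 - J (U(J) = 2*(-5)*6² - J = 2*(-5)*36 - J = -360 - J)
y*U(23) = -11100*(-360 - 1*23) = -11100*(-360 - 23) = -11100*(-383) = 4251300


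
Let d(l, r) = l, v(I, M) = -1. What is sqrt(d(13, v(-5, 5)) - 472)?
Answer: 3*I*sqrt(51) ≈ 21.424*I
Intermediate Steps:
sqrt(d(13, v(-5, 5)) - 472) = sqrt(13 - 472) = sqrt(-459) = 3*I*sqrt(51)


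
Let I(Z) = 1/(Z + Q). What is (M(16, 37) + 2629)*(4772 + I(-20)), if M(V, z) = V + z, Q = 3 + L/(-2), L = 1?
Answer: 447942276/35 ≈ 1.2798e+7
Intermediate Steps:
Q = 5/2 (Q = 3 + 1/(-2) = 3 - ½*1 = 3 - ½ = 5/2 ≈ 2.5000)
I(Z) = 1/(5/2 + Z) (I(Z) = 1/(Z + 5/2) = 1/(5/2 + Z))
(M(16, 37) + 2629)*(4772 + I(-20)) = ((16 + 37) + 2629)*(4772 + 2/(5 + 2*(-20))) = (53 + 2629)*(4772 + 2/(5 - 40)) = 2682*(4772 + 2/(-35)) = 2682*(4772 + 2*(-1/35)) = 2682*(4772 - 2/35) = 2682*(167018/35) = 447942276/35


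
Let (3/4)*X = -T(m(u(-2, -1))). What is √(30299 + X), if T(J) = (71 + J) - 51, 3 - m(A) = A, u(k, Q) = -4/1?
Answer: √30263 ≈ 173.96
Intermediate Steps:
u(k, Q) = -4 (u(k, Q) = -4*1 = -4)
m(A) = 3 - A
T(J) = 20 + J
X = -36 (X = 4*(-(20 + (3 - 1*(-4))))/3 = 4*(-(20 + (3 + 4)))/3 = 4*(-(20 + 7))/3 = 4*(-1*27)/3 = (4/3)*(-27) = -36)
√(30299 + X) = √(30299 - 36) = √30263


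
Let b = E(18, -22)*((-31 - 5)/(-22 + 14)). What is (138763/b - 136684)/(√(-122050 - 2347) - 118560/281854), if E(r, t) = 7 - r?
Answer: 2958064471947680/6271472554908033 + 274257336735638618*I*√124397/244587429641413287 ≈ 0.47167 + 395.48*I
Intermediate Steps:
b = -99/2 (b = (7 - 1*18)*((-31 - 5)/(-22 + 14)) = (7 - 18)*(-36/(-8)) = -(-396)*(-1)/8 = -11*9/2 = -99/2 ≈ -49.500)
(138763/b - 136684)/(√(-122050 - 2347) - 118560/281854) = (138763/(-99/2) - 136684)/(√(-122050 - 2347) - 118560/281854) = (138763*(-2/99) - 136684)/(√(-124397) - 118560*1/281854) = (-277526/99 - 136684)/(I*√124397 - 59280/140927) = -13809242/(99*(-59280/140927 + I*√124397))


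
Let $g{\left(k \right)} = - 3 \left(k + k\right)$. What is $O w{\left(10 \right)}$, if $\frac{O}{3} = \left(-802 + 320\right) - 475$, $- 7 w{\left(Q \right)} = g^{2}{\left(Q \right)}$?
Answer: $\frac{10335600}{7} \approx 1.4765 \cdot 10^{6}$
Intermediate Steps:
$g{\left(k \right)} = - 6 k$ ($g{\left(k \right)} = - 3 \cdot 2 k = - 6 k$)
$w{\left(Q \right)} = - \frac{36 Q^{2}}{7}$ ($w{\left(Q \right)} = - \frac{\left(- 6 Q\right)^{2}}{7} = - \frac{36 Q^{2}}{7}$)
$O = -2871$ ($O = 3 \left(\left(-802 + 320\right) - 475\right) = 3 \left(-482 - 475\right) = 3 \left(-957\right) = -2871$)
$O w{\left(10 \right)} = - 2871 \left(- \frac{36 \cdot 10^{2}}{7}\right) = - 2871 \left(\left(- \frac{36}{7}\right) 100\right) = \left(-2871\right) \left(- \frac{3600}{7}\right) = \frac{10335600}{7}$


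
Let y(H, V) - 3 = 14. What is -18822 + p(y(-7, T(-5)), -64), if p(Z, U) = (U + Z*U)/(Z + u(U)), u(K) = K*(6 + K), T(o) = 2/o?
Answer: -23396130/1243 ≈ -18822.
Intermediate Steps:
y(H, V) = 17 (y(H, V) = 3 + 14 = 17)
p(Z, U) = (U + U*Z)/(Z + U*(6 + U)) (p(Z, U) = (U + Z*U)/(Z + U*(6 + U)) = (U + U*Z)/(Z + U*(6 + U)))
-18822 + p(y(-7, T(-5)), -64) = -18822 - 64*(1 + 17)/(17 - 64*(6 - 64)) = -18822 - 64*18/(17 - 64*(-58)) = -18822 - 64*18/(17 + 3712) = -18822 - 64*18/3729 = -18822 - 64*1/3729*18 = -18822 - 384/1243 = -23396130/1243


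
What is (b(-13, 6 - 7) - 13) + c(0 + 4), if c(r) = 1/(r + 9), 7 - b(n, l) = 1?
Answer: -90/13 ≈ -6.9231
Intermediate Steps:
b(n, l) = 6 (b(n, l) = 7 - 1*1 = 7 - 1 = 6)
c(r) = 1/(9 + r)
(b(-13, 6 - 7) - 13) + c(0 + 4) = (6 - 13) + 1/(9 + (0 + 4)) = -7 + 1/(9 + 4) = -7 + 1/13 = -90/13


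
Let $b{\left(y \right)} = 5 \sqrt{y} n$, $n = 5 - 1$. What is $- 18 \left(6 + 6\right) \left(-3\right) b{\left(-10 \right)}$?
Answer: $12960 i \sqrt{10} \approx 40983.0 i$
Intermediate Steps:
$n = 4$ ($n = 5 - 1 = 4$)
$b{\left(y \right)} = 20 \sqrt{y}$ ($b{\left(y \right)} = 5 \sqrt{y} 4 = 20 \sqrt{y}$)
$- 18 \left(6 + 6\right) \left(-3\right) b{\left(-10 \right)} = - 18 \left(6 + 6\right) \left(-3\right) 20 \sqrt{-10} = - 18 \cdot 12 \left(-3\right) 20 i \sqrt{10} = \left(-18\right) \left(-36\right) 20 i \sqrt{10} = 648 \cdot 20 i \sqrt{10} = 12960 i \sqrt{10}$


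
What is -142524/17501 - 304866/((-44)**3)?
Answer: -8360325/1831456 ≈ -4.5648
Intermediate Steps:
-142524/17501 - 304866/((-44)**3) = -142524*1/17501 - 304866/(-85184) = -3852/473 - 304866*(-1/85184) = -3852/473 + 152433/42592 = -8360325/1831456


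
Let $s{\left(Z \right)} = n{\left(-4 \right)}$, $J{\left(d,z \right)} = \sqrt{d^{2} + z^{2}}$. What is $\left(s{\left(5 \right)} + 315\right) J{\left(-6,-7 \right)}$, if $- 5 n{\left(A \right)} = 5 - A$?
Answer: $\frac{1566 \sqrt{85}}{5} \approx 2887.6$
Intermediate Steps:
$n{\left(A \right)} = -1 + \frac{A}{5}$ ($n{\left(A \right)} = - \frac{5 - A}{5} = -1 + \frac{A}{5}$)
$s{\left(Z \right)} = - \frac{9}{5}$ ($s{\left(Z \right)} = -1 + \frac{1}{5} \left(-4\right) = -1 - \frac{4}{5} = - \frac{9}{5}$)
$\left(s{\left(5 \right)} + 315\right) J{\left(-6,-7 \right)} = \left(- \frac{9}{5} + 315\right) \sqrt{\left(-6\right)^{2} + \left(-7\right)^{2}} = \frac{1566 \sqrt{36 + 49}}{5} = \frac{1566 \sqrt{85}}{5}$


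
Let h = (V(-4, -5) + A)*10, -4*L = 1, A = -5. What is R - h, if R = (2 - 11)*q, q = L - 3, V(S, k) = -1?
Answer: 357/4 ≈ 89.250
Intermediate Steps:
L = -¼ (L = -¼*1 = -¼ ≈ -0.25000)
q = -13/4 (q = -¼ - 3 = -13/4 ≈ -3.2500)
h = -60 (h = (-1 - 5)*10 = -6*10 = -60)
R = 117/4 (R = (2 - 11)*(-13/4) = -9*(-13/4) = 117/4 ≈ 29.250)
R - h = 117/4 - 1*(-60) = 117/4 + 60 = 357/4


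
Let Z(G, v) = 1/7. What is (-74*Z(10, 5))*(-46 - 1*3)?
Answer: 518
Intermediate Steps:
Z(G, v) = 1/7
(-74*Z(10, 5))*(-46 - 1*3) = (-74*1/7)*(-46 - 1*3) = -74*(-46 - 3)/7 = -74/7*(-49) = 518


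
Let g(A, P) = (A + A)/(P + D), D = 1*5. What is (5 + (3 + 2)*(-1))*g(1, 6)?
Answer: 0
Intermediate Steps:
D = 5
g(A, P) = 2*A/(5 + P) (g(A, P) = (A + A)/(P + 5) = (2*A)/(5 + P) = 2*A/(5 + P))
(5 + (3 + 2)*(-1))*g(1, 6) = (5 + (3 + 2)*(-1))*(2*1/(5 + 6)) = (5 + 5*(-1))*(2*1/11) = (5 - 5)*(2*1*(1/11)) = 0*(2/11) = 0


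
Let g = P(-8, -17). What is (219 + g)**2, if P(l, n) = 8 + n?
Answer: 44100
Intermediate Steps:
g = -9 (g = 8 - 17 = -9)
(219 + g)**2 = (219 - 9)**2 = 210**2 = 44100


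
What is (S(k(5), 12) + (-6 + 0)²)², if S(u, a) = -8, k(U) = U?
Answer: 784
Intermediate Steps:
(S(k(5), 12) + (-6 + 0)²)² = (-8 + (-6 + 0)²)² = (-8 + (-6)²)² = (-8 + 36)² = 28² = 784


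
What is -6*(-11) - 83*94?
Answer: -7736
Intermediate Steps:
-6*(-11) - 83*94 = 66 - 7802 = -7736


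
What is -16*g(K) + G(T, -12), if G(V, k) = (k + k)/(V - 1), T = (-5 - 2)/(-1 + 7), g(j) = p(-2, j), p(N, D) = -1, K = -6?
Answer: 352/13 ≈ 27.077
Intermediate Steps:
g(j) = -1
T = -7/6 ≈ -1.1667
G(V, k) = 2*k/(-1 + V) (G(V, k) = (2*k)/(-1 + V) = 2*k/(-1 + V))
-16*g(K) + G(T, -12) = -16*(-1) + 2*(-12)/(-1 - 7/6) = 16 + 2*(-12)/(-13/6) = 16 + 2*(-12)*(-6/13) = 16 + 144/13 = 352/13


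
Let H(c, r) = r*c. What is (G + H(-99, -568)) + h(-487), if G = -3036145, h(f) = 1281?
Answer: -2978632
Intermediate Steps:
H(c, r) = c*r
(G + H(-99, -568)) + h(-487) = (-3036145 - 99*(-568)) + 1281 = (-3036145 + 56232) + 1281 = -2979913 + 1281 = -2978632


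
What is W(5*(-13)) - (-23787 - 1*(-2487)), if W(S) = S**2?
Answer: 25525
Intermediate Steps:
W(5*(-13)) - (-23787 - 1*(-2487)) = (5*(-13))**2 - (-23787 - 1*(-2487)) = (-65)**2 - (-23787 + 2487) = 4225 - 1*(-21300) = 4225 + 21300 = 25525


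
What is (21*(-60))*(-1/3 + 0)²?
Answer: -140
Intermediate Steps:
(21*(-60))*(-1/3 + 0)² = -1260*(-1*⅓ + 0)² = -1260*(-⅓ + 0)² = -1260*(-⅓)² = -1260*⅑ = -140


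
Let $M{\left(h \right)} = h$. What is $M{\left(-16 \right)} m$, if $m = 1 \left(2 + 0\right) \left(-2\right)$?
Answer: $64$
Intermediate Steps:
$m = -4$ ($m = 1 \cdot 2 \left(-2\right) = 1 \left(-4\right) = -4$)
$M{\left(-16 \right)} m = \left(-16\right) \left(-4\right) = 64$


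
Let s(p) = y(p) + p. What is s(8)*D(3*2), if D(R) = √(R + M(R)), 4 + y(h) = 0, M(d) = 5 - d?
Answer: 4*√5 ≈ 8.9443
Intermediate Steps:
y(h) = -4 (y(h) = -4 + 0 = -4)
D(R) = √5 (D(R) = √(R + (5 - R)) = √5)
s(p) = -4 + p
s(8)*D(3*2) = (-4 + 8)*√5 = 4*√5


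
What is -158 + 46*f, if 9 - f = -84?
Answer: 4120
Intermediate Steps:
f = 93 (f = 9 - 1*(-84) = 9 + 84 = 93)
-158 + 46*f = -158 + 46*93 = -158 + 4278 = 4120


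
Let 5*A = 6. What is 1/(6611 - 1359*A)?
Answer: 5/24901 ≈ 0.00020080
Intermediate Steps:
A = 6/5 (A = (⅕)*6 = 6/5 ≈ 1.2000)
1/(6611 - 1359*A) = 1/(6611 - 1359*6/5) = 1/(6611 - 8154/5) = 1/(24901/5) = 5/24901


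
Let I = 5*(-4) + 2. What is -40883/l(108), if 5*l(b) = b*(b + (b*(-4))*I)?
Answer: -204415/851472 ≈ -0.24007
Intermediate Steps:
I = -18 (I = -20 + 2 = -18)
l(b) = 73*b²/5 (l(b) = (b*(b + (b*(-4))*(-18)))/5 = (b*(b - 4*b*(-18)))/5 = (b*(b + 72*b))/5 = (b*(73*b))/5 = (73*b²)/5 = 73*b²/5)
-40883/l(108) = -40883/((73/5)*108²) = -40883/((73/5)*11664) = -40883/851472/5 = -40883*5/851472 = -204415/851472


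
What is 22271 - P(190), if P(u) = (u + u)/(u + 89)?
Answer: 6213229/279 ≈ 22270.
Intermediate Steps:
P(u) = 2*u/(89 + u) (P(u) = (2*u)/(89 + u) = 2*u/(89 + u))
22271 - P(190) = 22271 - 2*190/(89 + 190) = 22271 - 2*190/279 = 22271 - 1*380/279 = 22271 - 380/279 = 6213229/279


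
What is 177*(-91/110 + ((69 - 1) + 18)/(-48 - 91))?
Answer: -3913293/15290 ≈ -255.94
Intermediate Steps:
177*(-91/110 + ((69 - 1) + 18)/(-48 - 91)) = 177*(-91*1/110 + (68 + 18)/(-139)) = 177*(-91/110 + 86*(-1/139)) = 177*(-91/110 - 86/139) = 177*(-22109/15290) = -3913293/15290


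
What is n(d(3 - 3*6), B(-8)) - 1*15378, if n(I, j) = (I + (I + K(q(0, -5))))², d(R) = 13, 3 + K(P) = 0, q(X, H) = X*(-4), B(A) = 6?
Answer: -14849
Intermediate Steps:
q(X, H) = -4*X
K(P) = -3 (K(P) = -3 + 0 = -3)
n(I, j) = (-3 + 2*I)² (n(I, j) = (I + (I - 3))² = (I + (-3 + I))² = (-3 + 2*I)²)
n(d(3 - 3*6), B(-8)) - 1*15378 = (-3 + 2*13)² - 1*15378 = (-3 + 26)² - 15378 = 23² - 15378 = 529 - 15378 = -14849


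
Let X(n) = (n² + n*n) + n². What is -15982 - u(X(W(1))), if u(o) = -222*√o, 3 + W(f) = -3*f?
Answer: -15982 + 1332*√3 ≈ -13675.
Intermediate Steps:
W(f) = -3 - 3*f
X(n) = 3*n² (X(n) = (n² + n²) + n² = 2*n² + n² = 3*n²)
-15982 - u(X(W(1))) = -15982 - (-222)*√(3*(-3 - 3*1)²) = -15982 - (-222)*√(3*(-3 - 3)²) = -15982 - (-222)*√(3*(-6)²) = -15982 - (-222)*√(3*36) = -15982 - (-222)*√108 = -15982 - (-222)*6*√3 = -15982 - (-1332)*√3 = -15982 + 1332*√3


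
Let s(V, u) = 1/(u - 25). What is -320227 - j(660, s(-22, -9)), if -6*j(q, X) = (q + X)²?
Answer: -1717585751/6936 ≈ -2.4763e+5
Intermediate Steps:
s(V, u) = 1/(-25 + u)
j(q, X) = -(X + q)²/6 (j(q, X) = -(q + X)²/6 = -(X + q)²/6)
-320227 - j(660, s(-22, -9)) = -320227 - (-1)*(1/(-25 - 9) + 660)²/6 = -320227 - (-1)*(1/(-34) + 660)²/6 = -320227 - (-1)*(-1/34 + 660)²/6 = -320227 - (-1)*(22439/34)²/6 = -320227 - (-1)*503508721/(6*1156) = -320227 - 1*(-503508721/6936) = -320227 + 503508721/6936 = -1717585751/6936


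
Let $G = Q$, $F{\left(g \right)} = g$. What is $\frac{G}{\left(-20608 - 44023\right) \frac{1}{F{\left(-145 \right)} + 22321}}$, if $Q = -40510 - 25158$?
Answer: $\frac{208036224}{9233} \approx 22532.0$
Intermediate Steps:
$Q = -65668$ ($Q = -40510 - 25158 = -65668$)
$G = -65668$
$\frac{G}{\left(-20608 - 44023\right) \frac{1}{F{\left(-145 \right)} + 22321}} = - \frac{65668}{\left(-20608 - 44023\right) \frac{1}{-145 + 22321}} = - \frac{65668}{\left(-64631\right) \frac{1}{22176}} = - \frac{65668}{- \frac{9233}{3168}} = \left(-65668\right) \left(- \frac{3168}{9233}\right) = \frac{208036224}{9233}$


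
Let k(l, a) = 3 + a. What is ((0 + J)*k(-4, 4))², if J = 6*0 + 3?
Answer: 441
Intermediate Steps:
J = 3 (J = 0 + 3 = 3)
((0 + J)*k(-4, 4))² = ((0 + 3)*(3 + 4))² = (3*7)² = 21² = 441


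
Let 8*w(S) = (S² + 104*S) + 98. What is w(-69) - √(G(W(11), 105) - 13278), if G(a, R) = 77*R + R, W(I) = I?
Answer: -2317/8 - 4*I*√318 ≈ -289.63 - 71.33*I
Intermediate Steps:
w(S) = 49/4 + 13*S + S²/8 (w(S) = ((S² + 104*S) + 98)/8 = (98 + S² + 104*S)/8 = 49/4 + 13*S + S²/8)
G(a, R) = 78*R
w(-69) - √(G(W(11), 105) - 13278) = (49/4 + 13*(-69) + (⅛)*(-69)²) - √(78*105 - 13278) = (49/4 - 897 + (⅛)*4761) - √(8190 - 13278) = (49/4 - 897 + 4761/8) - √(-5088) = -2317/8 - 4*I*√318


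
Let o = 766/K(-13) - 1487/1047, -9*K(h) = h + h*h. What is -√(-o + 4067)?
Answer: -√3047599238658/27222 ≈ -64.130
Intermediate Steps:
K(h) = -h/9 - h²/9 (K(h) = -(h + h*h)/9 = -(h + h²)/9 = -h/9 - h²/9)
o = -1241665/27222 (o = 766/((-⅑*(-13)*(1 - 13))) - 1487/1047 = 766/((-⅑*(-13)*(-12))) - 1487*1/1047 = 766/(-52/3) - 1487/1047 = 766*(-3/52) - 1487/1047 = -1149/26 - 1487/1047 = -1241665/27222 ≈ -45.613)
-√(-o + 4067) = -√(-1*(-1241665/27222) + 4067) = -√(1241665/27222 + 4067) = -√(111953539/27222) = -√3047599238658/27222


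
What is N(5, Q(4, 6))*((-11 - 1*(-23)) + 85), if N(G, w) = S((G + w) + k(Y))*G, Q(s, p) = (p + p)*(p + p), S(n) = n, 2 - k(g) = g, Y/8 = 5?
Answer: 53835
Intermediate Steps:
Y = 40 (Y = 8*5 = 40)
k(g) = 2 - g
Q(s, p) = 4*p² (Q(s, p) = (2*p)*(2*p) = 4*p²)
N(G, w) = G*(-38 + G + w) (N(G, w) = ((G + w) + (2 - 1*40))*G = ((G + w) + (2 - 40))*G = ((G + w) - 38)*G = (-38 + G + w)*G = G*(-38 + G + w))
N(5, Q(4, 6))*((-11 - 1*(-23)) + 85) = (5*(-38 + 5 + 4*6²))*((-11 - 1*(-23)) + 85) = (5*(-38 + 5 + 4*36))*((-11 + 23) + 85) = (5*(-38 + 5 + 144))*(12 + 85) = (5*111)*97 = 555*97 = 53835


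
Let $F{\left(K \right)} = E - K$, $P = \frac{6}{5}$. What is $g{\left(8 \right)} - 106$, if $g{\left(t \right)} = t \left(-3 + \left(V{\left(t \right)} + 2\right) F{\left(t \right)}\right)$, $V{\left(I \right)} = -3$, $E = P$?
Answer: $- \frac{378}{5} \approx -75.6$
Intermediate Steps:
$P = \frac{6}{5}$ ($P = 6 \cdot \frac{1}{5} = \frac{6}{5} \approx 1.2$)
$E = \frac{6}{5} \approx 1.2$
$F{\left(K \right)} = \frac{6}{5} - K$
$g{\left(t \right)} = t \left(- \frac{21}{5} + t\right)$ ($g{\left(t \right)} = t \left(-3 + \left(-3 + 2\right) \left(\frac{6}{5} - t\right)\right) = t \left(-3 - \left(\frac{6}{5} - t\right)\right) = t \left(-3 + \left(- \frac{6}{5} + t\right)\right) = t \left(- \frac{21}{5} + t\right)$)
$g{\left(8 \right)} - 106 = \frac{1}{5} \cdot 8 \left(-21 + 5 \cdot 8\right) - 106 = \frac{1}{5} \cdot 8 \left(-21 + 40\right) - 106 = \frac{1}{5} \cdot 8 \cdot 19 - 106 = \frac{152}{5} - 106 = - \frac{378}{5}$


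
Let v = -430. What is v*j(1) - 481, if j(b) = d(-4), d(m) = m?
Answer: 1239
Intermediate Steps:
j(b) = -4
v*j(1) - 481 = -430*(-4) - 481 = 1720 - 481 = 1239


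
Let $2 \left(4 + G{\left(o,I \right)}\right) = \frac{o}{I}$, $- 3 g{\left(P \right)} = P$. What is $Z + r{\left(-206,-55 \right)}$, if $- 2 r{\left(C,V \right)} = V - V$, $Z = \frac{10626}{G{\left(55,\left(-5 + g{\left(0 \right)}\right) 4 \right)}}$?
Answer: $- \frac{85008}{43} \approx -1976.9$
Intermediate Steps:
$g{\left(P \right)} = - \frac{P}{3}$
$G{\left(o,I \right)} = -4 + \frac{o}{2 I}$ ($G{\left(o,I \right)} = -4 + \frac{o \frac{1}{I}}{2} = -4 + \frac{o}{2 I}$)
$Z = - \frac{85008}{43}$ ($Z = \frac{10626}{-4 + \frac{1}{2} \cdot 55 \frac{1}{\left(-5 - 0\right) 4}} = \frac{10626}{-4 + \frac{1}{2} \cdot 55 \frac{1}{\left(-5 + 0\right) 4}} = \frac{10626}{-4 + \frac{1}{2} \cdot 55 \frac{1}{\left(-5\right) 4}} = \frac{10626}{-4 + \frac{1}{2} \cdot 55 \frac{1}{-20}} = \frac{10626}{-4 + \frac{1}{2} \cdot 55 \left(- \frac{1}{20}\right)} = \frac{10626}{-4 - \frac{11}{8}} = \frac{10626}{- \frac{43}{8}} = 10626 \left(- \frac{8}{43}\right) = - \frac{85008}{43} \approx -1976.9$)
$r{\left(C,V \right)} = 0$ ($r{\left(C,V \right)} = - \frac{V - V}{2} = \left(- \frac{1}{2}\right) 0 = 0$)
$Z + r{\left(-206,-55 \right)} = - \frac{85008}{43} + 0 = - \frac{85008}{43}$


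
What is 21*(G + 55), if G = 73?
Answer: 2688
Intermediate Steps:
21*(G + 55) = 21*(73 + 55) = 21*128 = 2688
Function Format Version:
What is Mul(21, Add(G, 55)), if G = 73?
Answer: 2688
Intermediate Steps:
Mul(21, Add(G, 55)) = Mul(21, Add(73, 55)) = Mul(21, 128) = 2688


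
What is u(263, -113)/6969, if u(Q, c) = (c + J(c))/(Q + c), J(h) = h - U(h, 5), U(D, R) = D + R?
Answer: -59/522675 ≈ -0.00011288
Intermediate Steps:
J(h) = -5 (J(h) = h - (h + 5) = h - (5 + h) = h + (-5 - h) = -5)
u(Q, c) = (-5 + c)/(Q + c) (u(Q, c) = (c - 5)/(Q + c) = (-5 + c)/(Q + c))
u(263, -113)/6969 = ((-5 - 113)/(263 - 113))/6969 = (-118/150)*(1/6969) = ((1/150)*(-118))*(1/6969) = -59/75*1/6969 = -59/522675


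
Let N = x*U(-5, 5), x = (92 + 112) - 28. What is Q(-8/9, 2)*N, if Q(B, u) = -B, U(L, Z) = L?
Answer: -7040/9 ≈ -782.22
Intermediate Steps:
x = 176 (x = 204 - 28 = 176)
N = -880 (N = 176*(-5) = -880)
Q(-8/9, 2)*N = -(-8)/9*(-880) = -1*(-8/9)*(-880) = (8/9)*(-880) = -7040/9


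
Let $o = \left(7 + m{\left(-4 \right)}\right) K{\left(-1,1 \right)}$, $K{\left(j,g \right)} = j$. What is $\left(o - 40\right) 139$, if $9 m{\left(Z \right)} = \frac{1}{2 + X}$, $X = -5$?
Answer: $- \frac{176252}{27} \approx -6527.9$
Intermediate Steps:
$m{\left(Z \right)} = - \frac{1}{27}$ ($m{\left(Z \right)} = \frac{1}{9 \left(2 - 5\right)} = \frac{1}{9 \left(-3\right)} = \frac{1}{9} \left(- \frac{1}{3}\right) = - \frac{1}{27}$)
$o = - \frac{188}{27}$ ($o = \left(7 - \frac{1}{27}\right) \left(-1\right) = \frac{188}{27} \left(-1\right) = - \frac{188}{27} \approx -6.963$)
$\left(o - 40\right) 139 = \left(- \frac{188}{27} - 40\right) 139 = \left(- \frac{1268}{27}\right) 139 = - \frac{176252}{27}$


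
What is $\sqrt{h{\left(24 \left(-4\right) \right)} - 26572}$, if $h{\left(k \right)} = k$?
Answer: $2 i \sqrt{6667} \approx 163.3 i$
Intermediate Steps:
$\sqrt{h{\left(24 \left(-4\right) \right)} - 26572} = \sqrt{24 \left(-4\right) - 26572} = \sqrt{-96 - 26572} = \sqrt{-26668} = 2 i \sqrt{6667}$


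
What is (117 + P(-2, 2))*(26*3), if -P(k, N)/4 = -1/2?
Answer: 9282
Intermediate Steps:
P(k, N) = 2 (P(k, N) = -(-4)/2 = -4*(-1/2) = 2)
(117 + P(-2, 2))*(26*3) = (117 + 2)*(26*3) = 119*78 = 9282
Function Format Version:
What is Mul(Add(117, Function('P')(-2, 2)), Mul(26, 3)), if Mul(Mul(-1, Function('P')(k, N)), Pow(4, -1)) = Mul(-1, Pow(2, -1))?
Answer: 9282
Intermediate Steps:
Function('P')(k, N) = 2 (Function('P')(k, N) = Mul(-4, Mul(-1, Pow(2, -1))) = Mul(-4, Mul(-1, Rational(1, 2))) = Mul(-4, Rational(-1, 2)) = 2)
Mul(Add(117, Function('P')(-2, 2)), Mul(26, 3)) = Mul(Add(117, 2), Mul(26, 3)) = Mul(119, 78) = 9282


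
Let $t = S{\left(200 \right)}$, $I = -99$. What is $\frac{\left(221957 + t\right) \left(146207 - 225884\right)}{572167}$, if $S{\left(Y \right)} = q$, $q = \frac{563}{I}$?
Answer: $- \frac{194528562540}{6293837} \approx -30908.0$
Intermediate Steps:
$q = - \frac{563}{99}$ ($q = \frac{563}{-99} = 563 \left(- \frac{1}{99}\right) = - \frac{563}{99} \approx -5.6869$)
$S{\left(Y \right)} = - \frac{563}{99}$
$t = - \frac{563}{99} \approx -5.6869$
$\frac{\left(221957 + t\right) \left(146207 - 225884\right)}{572167} = \frac{\left(221957 - \frac{563}{99}\right) \left(146207 - 225884\right)}{572167} = \frac{21973180}{99} \left(-79677\right) \frac{1}{572167} = \left(- \frac{194528562540}{11}\right) \frac{1}{572167} = - \frac{194528562540}{6293837}$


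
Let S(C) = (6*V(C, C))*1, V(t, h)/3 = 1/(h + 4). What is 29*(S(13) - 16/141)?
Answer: 65714/2397 ≈ 27.415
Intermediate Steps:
V(t, h) = 3/(4 + h) (V(t, h) = 3/(h + 4) = 3/(4 + h))
S(C) = 18/(4 + C) (S(C) = (6*(3/(4 + C)))*1 = (18/(4 + C))*1 = 18/(4 + C))
29*(S(13) - 16/141) = 29*(18/(4 + 13) - 16/141) = 29*(18/17 - 16*1/141) = 29*(18*(1/17) - 16/141) = 29*(18/17 - 16/141) = 29*(2266/2397) = 65714/2397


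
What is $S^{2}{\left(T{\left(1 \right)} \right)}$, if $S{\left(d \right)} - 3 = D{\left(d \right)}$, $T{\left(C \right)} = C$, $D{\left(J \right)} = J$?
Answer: $16$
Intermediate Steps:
$S{\left(d \right)} = 3 + d$
$S^{2}{\left(T{\left(1 \right)} \right)} = \left(3 + 1\right)^{2} = 4^{2} = 16$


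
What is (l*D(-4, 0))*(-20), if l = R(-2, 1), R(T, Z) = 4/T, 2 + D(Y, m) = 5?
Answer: 120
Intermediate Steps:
D(Y, m) = 3 (D(Y, m) = -2 + 5 = 3)
l = -2 (l = 4/(-2) = 4*(-½) = -2)
(l*D(-4, 0))*(-20) = -2*3*(-20) = -6*(-20) = 120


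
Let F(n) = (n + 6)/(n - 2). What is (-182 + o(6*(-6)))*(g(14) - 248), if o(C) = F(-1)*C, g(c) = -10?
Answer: 31476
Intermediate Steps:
F(n) = (6 + n)/(-2 + n)
o(C) = -5*C/3 (o(C) = ((6 - 1)/(-2 - 1))*C = (5/(-3))*C = (-1/3*5)*C = -5*C/3)
(-182 + o(6*(-6)))*(g(14) - 248) = (-182 - 10*(-6))*(-10 - 248) = (-182 - 5/3*(-36))*(-258) = (-182 + 60)*(-258) = -122*(-258) = 31476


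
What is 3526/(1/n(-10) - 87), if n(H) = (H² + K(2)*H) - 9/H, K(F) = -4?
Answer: -4968134/122573 ≈ -40.532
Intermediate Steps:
n(H) = H² - 9/H - 4*H (n(H) = (H² - 4*H) - 9/H = H² - 9/H - 4*H)
3526/(1/n(-10) - 87) = 3526/(1/((-9 + (-10)²*(-4 - 10))/(-10)) - 87) = 3526/(1/(-(-9 + 100*(-14))/10) - 87) = 3526/(1/(-(-9 - 1400)/10) - 87) = 3526/(1/(-⅒*(-1409)) - 87) = 3526/(1/(1409/10) - 87) = 3526/(10/1409 - 87) = 3526/(-122573/1409) = -1409/122573*3526 = -4968134/122573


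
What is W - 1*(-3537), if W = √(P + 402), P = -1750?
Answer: 3537 + 2*I*√337 ≈ 3537.0 + 36.715*I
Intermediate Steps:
W = 2*I*√337 (W = √(-1750 + 402) = √(-1348) = 2*I*√337 ≈ 36.715*I)
W - 1*(-3537) = 2*I*√337 - 1*(-3537) = 2*I*√337 + 3537 = 3537 + 2*I*√337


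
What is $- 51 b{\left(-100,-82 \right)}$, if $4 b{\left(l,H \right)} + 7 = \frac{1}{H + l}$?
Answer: $\frac{65025}{728} \approx 89.32$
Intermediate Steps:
$b{\left(l,H \right)} = - \frac{7}{4} + \frac{1}{4 \left(H + l\right)}$
$- 51 b{\left(-100,-82 \right)} = - 51 \frac{1 - -574 - -700}{4 \left(-82 - 100\right)} = - 51 \frac{1 + 574 + 700}{4 \left(-182\right)} = - 51 \cdot \frac{1}{4} \left(- \frac{1}{182}\right) 1275 = \left(-51\right) \left(- \frac{1275}{728}\right) = \frac{65025}{728}$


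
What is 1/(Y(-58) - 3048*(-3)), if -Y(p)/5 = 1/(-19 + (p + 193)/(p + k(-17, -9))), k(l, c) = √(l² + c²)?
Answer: 57526238/526033248607 + 225*√370/38926460396918 ≈ 0.00010936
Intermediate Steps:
k(l, c) = √(c² + l²)
Y(p) = -5/(-19 + (193 + p)/(p + √370)) (Y(p) = -5/(-19 + (p + 193)/(p + √((-9)² + (-17)²))) = -5/(-19 + (193 + p)/(p + √(81 + 289))) = -5/(-19 + (193 + p)/(p + √370)))
1/(Y(-58) - 3048*(-3)) = 1/(5*(-58 + √370)/(-193 + 18*(-58) + 19*√370) - 3048*(-3)) = 1/(5*(-58 + √370)/(-193 - 1044 + 19*√370) + 9144) = 1/(5*(-58 + √370)/(-1237 + 19*√370) + 9144) = 1/(9144 + 5*(-58 + √370)/(-1237 + 19*√370))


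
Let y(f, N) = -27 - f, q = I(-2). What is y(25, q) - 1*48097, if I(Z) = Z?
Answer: -48149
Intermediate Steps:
q = -2
y(25, q) - 1*48097 = (-27 - 1*25) - 1*48097 = (-27 - 25) - 48097 = -52 - 48097 = -48149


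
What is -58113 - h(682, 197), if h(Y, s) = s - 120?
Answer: -58190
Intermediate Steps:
h(Y, s) = -120 + s
-58113 - h(682, 197) = -58113 - (-120 + 197) = -58113 - 1*77 = -58113 - 77 = -58190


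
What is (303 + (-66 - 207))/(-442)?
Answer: -15/221 ≈ -0.067873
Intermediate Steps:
(303 + (-66 - 207))/(-442) = (303 - 273)*(-1/442) = 30*(-1/442) = -15/221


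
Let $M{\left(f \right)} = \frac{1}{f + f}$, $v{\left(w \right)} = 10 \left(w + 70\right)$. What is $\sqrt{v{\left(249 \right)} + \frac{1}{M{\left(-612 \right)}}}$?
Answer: $\sqrt{1966} \approx 44.34$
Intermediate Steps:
$v{\left(w \right)} = 700 + 10 w$ ($v{\left(w \right)} = 10 \left(70 + w\right) = 700 + 10 w$)
$M{\left(f \right)} = \frac{1}{2 f}$
$\sqrt{v{\left(249 \right)} + \frac{1}{M{\left(-612 \right)}}} = \sqrt{\left(700 + 10 \cdot 249\right) + \frac{1}{\frac{1}{2} \frac{1}{-612}}} = \sqrt{\left(700 + 2490\right) + \frac{1}{\frac{1}{2} \left(- \frac{1}{612}\right)}} = \sqrt{3190 + \frac{1}{- \frac{1}{1224}}} = \sqrt{3190 - 1224} = \sqrt{1966}$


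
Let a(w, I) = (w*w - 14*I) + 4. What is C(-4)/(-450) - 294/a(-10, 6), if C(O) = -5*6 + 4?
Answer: -6589/450 ≈ -14.642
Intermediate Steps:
a(w, I) = 4 + w² - 14*I (a(w, I) = (w² - 14*I) + 4 = 4 + w² - 14*I)
C(O) = -26 (C(O) = -30 + 4 = -26)
C(-4)/(-450) - 294/a(-10, 6) = -26/(-450) - 294/(4 + (-10)² - 14*6) = -26*(-1/450) - 294/(4 + 100 - 84) = 13/225 - 294/20 = 13/225 - 294*1/20 = 13/225 - 147/10 = -6589/450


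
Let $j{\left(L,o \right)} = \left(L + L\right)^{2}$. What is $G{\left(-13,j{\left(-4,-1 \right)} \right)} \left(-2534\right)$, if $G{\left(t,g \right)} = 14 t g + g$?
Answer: $29353856$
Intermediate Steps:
$j{\left(L,o \right)} = 4 L^{2}$ ($j{\left(L,o \right)} = \left(2 L\right)^{2} = 4 L^{2}$)
$G{\left(t,g \right)} = g + 14 g t$ ($G{\left(t,g \right)} = 14 g t + g = g + 14 g t$)
$G{\left(-13,j{\left(-4,-1 \right)} \right)} \left(-2534\right) = 4 \left(-4\right)^{2} \left(1 + 14 \left(-13\right)\right) \left(-2534\right) = 4 \cdot 16 \left(1 - 182\right) \left(-2534\right) = 64 \left(-181\right) \left(-2534\right) = \left(-11584\right) \left(-2534\right) = 29353856$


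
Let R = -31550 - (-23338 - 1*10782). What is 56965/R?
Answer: 11393/514 ≈ 22.165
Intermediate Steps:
R = 2570 (R = -31550 - (-23338 - 10782) = -31550 - 1*(-34120) = -31550 + 34120 = 2570)
56965/R = 56965/2570 = 56965*(1/2570) = 11393/514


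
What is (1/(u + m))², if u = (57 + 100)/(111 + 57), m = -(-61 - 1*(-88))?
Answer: 28224/19175641 ≈ 0.0014719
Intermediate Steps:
m = -27 (m = -(-61 + 88) = -1*27 = -27)
u = 157/168 ≈ 0.93452
(1/(u + m))² = (1/(157/168 - 27))² = (1/(-4379/168))² = (-168/4379)² = 28224/19175641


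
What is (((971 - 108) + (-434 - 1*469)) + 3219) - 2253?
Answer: 926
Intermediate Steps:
(((971 - 108) + (-434 - 1*469)) + 3219) - 2253 = ((863 + (-434 - 469)) + 3219) - 2253 = ((863 - 903) + 3219) - 2253 = (-40 + 3219) - 2253 = 3179 - 2253 = 926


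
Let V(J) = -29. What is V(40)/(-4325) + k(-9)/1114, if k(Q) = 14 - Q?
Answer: 131781/4818050 ≈ 0.027352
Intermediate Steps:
V(40)/(-4325) + k(-9)/1114 = -29/(-4325) + (14 - 1*(-9))/1114 = -29*(-1/4325) + (14 + 9)*(1/1114) = 29/4325 + 23*(1/1114) = 29/4325 + 23/1114 = 131781/4818050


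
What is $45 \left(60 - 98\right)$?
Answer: $-1710$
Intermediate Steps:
$45 \left(60 - 98\right) = 45 \left(-38\right) = -1710$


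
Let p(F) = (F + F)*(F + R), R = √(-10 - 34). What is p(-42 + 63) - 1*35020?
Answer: -34138 + 84*I*√11 ≈ -34138.0 + 278.6*I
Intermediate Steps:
R = 2*I*√11 (R = √(-44) = 2*I*√11 ≈ 6.6332*I)
p(F) = 2*F*(F + 2*I*√11) (p(F) = (F + F)*(F + 2*I*√11) = (2*F)*(F + 2*I*√11) = 2*F*(F + 2*I*√11))
p(-42 + 63) - 1*35020 = 2*(-42 + 63)*((-42 + 63) + 2*I*√11) - 1*35020 = 2*21*(21 + 2*I*√11) - 35020 = (882 + 84*I*√11) - 35020 = -34138 + 84*I*√11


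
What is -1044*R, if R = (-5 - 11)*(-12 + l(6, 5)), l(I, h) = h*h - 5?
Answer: 133632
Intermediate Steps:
l(I, h) = -5 + h² (l(I, h) = h² - 5 = -5 + h²)
R = -128 (R = (-5 - 11)*(-12 + (-5 + 5²)) = -16*(-12 + (-5 + 25)) = -16*(-12 + 20) = -16*8 = -128)
-1044*R = -1044*(-128) = 133632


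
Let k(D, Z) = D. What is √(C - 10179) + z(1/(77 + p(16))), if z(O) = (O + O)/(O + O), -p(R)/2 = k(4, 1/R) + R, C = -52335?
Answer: 1 + 3*I*√6946 ≈ 1.0 + 250.03*I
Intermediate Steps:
p(R) = -8 - 2*R (p(R) = -2*(4 + R) = -8 - 2*R)
z(O) = 1 (z(O) = (2*O)/((2*O)) = (2*O)*(1/(2*O)) = 1)
√(C - 10179) + z(1/(77 + p(16))) = √(-52335 - 10179) + 1 = √(-62514) + 1 = 3*I*√6946 + 1 = 1 + 3*I*√6946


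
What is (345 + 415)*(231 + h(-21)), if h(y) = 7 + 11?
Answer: 189240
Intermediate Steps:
h(y) = 18
(345 + 415)*(231 + h(-21)) = (345 + 415)*(231 + 18) = 760*249 = 189240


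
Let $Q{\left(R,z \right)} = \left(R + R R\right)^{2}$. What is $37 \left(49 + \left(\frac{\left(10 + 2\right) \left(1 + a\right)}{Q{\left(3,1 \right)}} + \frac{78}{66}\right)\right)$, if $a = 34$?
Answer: $\frac{259333}{132} \approx 1964.6$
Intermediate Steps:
$Q{\left(R,z \right)} = \left(R + R^{2}\right)^{2}$
$37 \left(49 + \left(\frac{\left(10 + 2\right) \left(1 + a\right)}{Q{\left(3,1 \right)}} + \frac{78}{66}\right)\right) = 37 \left(49 + \left(\frac{\left(10 + 2\right) \left(1 + 34\right)}{3^{2} \left(1 + 3\right)^{2}} + \frac{78}{66}\right)\right) = 37 \left(49 + \left(\frac{12 \cdot 35}{9 \cdot 4^{2}} + 78 \cdot \frac{1}{66}\right)\right) = 37 \left(49 + \left(\frac{420}{9 \cdot 16} + \frac{13}{11}\right)\right) = 37 \left(49 + \left(\frac{420}{144} + \frac{13}{11}\right)\right) = 37 \left(49 + \left(420 \cdot \frac{1}{144} + \frac{13}{11}\right)\right) = 37 \left(49 + \left(\frac{35}{12} + \frac{13}{11}\right)\right) = 37 \left(49 + \frac{541}{132}\right) = 37 \cdot \frac{7009}{132} = \frac{259333}{132}$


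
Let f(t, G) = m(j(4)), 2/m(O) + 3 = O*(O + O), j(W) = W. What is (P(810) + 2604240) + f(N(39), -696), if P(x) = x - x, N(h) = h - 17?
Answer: 75522962/29 ≈ 2.6042e+6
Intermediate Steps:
N(h) = -17 + h
m(O) = 2/(-3 + 2*O²) (m(O) = 2/(-3 + O*(O + O)) = 2/(-3 + O*(2*O)) = 2/(-3 + 2*O²))
f(t, G) = 2/29 (f(t, G) = 2/(-3 + 2*4²) = 2/(-3 + 2*16) = 2/(-3 + 32) = 2/29)
P(x) = 0
(P(810) + 2604240) + f(N(39), -696) = (0 + 2604240) + 2/29 = 2604240 + 2/29 = 75522962/29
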